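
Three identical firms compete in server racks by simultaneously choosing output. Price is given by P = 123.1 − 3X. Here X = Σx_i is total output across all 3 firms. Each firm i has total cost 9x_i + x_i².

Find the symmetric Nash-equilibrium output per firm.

8.15

A representative firm's profit is π_i = x_i(123.1 − 3X) − 9x_i − x_i², with X = x_i + Σ_{j≠i} x_j.
First-order condition: 114.1 − 8x_i − 3Σ_{j≠i} x_j = 0.
In a symmetric equilibrium every firm chooses the same x, so Σ_{j≠i} x_j = 2x. The condition becomes 114.1 − 14x = 0, giving x = 114.1/14 = 8.15.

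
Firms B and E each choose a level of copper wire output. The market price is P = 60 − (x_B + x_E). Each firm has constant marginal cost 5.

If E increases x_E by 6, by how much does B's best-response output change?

-3

Firm B's profit: π = x_B(60 − (x_B + x_E)) − 5x_B.
∂π/∂x_B = 55 − 2x_B − x_E = 0, so x_B = 27.5 − 0.5x_E.
The reaction-function slope is −0.5, so a 6-unit rise in x_E moves x_B by −0.5 × 6 = −3. B's best response falls — the actions are strategic substitutes.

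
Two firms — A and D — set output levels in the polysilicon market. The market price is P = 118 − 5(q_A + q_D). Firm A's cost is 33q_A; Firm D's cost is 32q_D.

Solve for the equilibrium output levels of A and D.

5.6, 5.8

Firm A's profit: π = q_A(118 − 5(q_A + q_D)) − 33q_A.
∂π/∂q_A = 85 − 10q_A − 5q_D = 0, so q_A = 8.5 − 0.5q_D.
By the same steps for D: q_D = 8.6 − 0.5q_A.
Plugging q_D into A's best response: q_A = 8.5 − 0.5(8.6 − 0.5q_A) ⇒ 0.75q_A = 4.2, so q_A = 5.6.
Then q_D = 8.6 − 0.5·5.6 = 5.8.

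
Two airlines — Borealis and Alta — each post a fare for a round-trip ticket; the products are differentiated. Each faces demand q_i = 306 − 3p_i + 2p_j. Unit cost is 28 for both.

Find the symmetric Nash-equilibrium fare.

Borealis's profit: π = (p_{Borealis} − 28)(306 − 3p_{Borealis} + 2p_{Alta}).
∂π/∂p_{Borealis} = 390 − 6p_{Borealis} + 2p_{Alta} = 0 ⇒ p_{Borealis} = 65 + (1/3)p_{Alta}.
The game is symmetric, so in equilibrium p_{Alta} = p_{Borealis}: the reaction function gives (2/3)p_{Borealis} = 65, hence p_{Borealis} = 97.5.

97.5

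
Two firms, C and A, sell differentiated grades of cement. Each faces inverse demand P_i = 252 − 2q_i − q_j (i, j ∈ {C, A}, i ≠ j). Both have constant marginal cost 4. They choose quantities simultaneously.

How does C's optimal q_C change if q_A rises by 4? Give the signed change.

-1

Firm C's profit: π = q_C(252 − 2q_C − q_A) − 4q_C.
∂π/∂q_C = 248 − 4q_C − q_A = 0 ⇒ q_C = 62 − 0.25q_A.
The reaction-function slope is −0.25, so a 4-unit rise in q_A moves q_C by −0.25 × 4 = −1. C's best response falls — the actions are strategic substitutes.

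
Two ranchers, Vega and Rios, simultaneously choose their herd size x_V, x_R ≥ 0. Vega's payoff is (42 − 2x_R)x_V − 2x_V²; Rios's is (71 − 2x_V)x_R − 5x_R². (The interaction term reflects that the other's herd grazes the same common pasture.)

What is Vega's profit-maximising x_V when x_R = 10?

Expanding Vega's payoff: 42x_V − 2x_Rx_V − 2x_V².
∂π/∂x_V = 42 − 2x_R − 4x_V = 0, so x_V = 10.5 − 0.5x_R.
At x_R = 10: x_V = 10.5 − 0.5·10 = 5.5.

5.5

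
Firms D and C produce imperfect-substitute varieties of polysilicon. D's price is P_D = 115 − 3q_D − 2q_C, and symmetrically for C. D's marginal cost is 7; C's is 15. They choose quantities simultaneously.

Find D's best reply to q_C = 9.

15

Firm D's profit: π = q_D(115 − 3q_D − 2q_C) − 7q_D.
∂π/∂q_D = 108 − 6q_D − 2q_C = 0 ⇒ q_D = 18 − (1/3)q_C.
At q_C = 9: q_D = 18 − (1/3)·9 = 15.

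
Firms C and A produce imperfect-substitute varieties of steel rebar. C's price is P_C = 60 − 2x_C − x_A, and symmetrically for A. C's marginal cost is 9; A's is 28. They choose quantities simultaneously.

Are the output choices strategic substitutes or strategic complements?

Firm C's profit: π = x_C(60 − 2x_C − x_A) − 9x_C.
∂π/∂x_C = 51 − 4x_C − x_A = 0 ⇒ x_C = 12.75 − 0.25x_A.
The best-response slope dx_C/dx_A = −0.25 < 0: the reaction function is downward-sloping, so the choices are strategic substitutes.

strategic substitutes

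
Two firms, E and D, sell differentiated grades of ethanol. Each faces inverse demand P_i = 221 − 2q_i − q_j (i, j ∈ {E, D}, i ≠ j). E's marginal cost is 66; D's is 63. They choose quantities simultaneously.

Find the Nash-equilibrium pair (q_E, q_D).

Firm E's profit: π = q_E(221 − 2q_E − q_D) − 66q_E.
∂π/∂q_E = 155 − 4q_E − q_D = 0 ⇒ q_E = 38.75 − 0.25q_D.
Similarly q_D = 39.5 − 0.25q_E.
Plugging q_D into E's best response: q_E = 38.75 − 0.25(39.5 − 0.25q_E) ⇒ 0.9375q_E = 28.875, so q_E = 30.8.
Then q_D = 39.5 − 0.25·30.8 = 31.8.

30.8, 31.8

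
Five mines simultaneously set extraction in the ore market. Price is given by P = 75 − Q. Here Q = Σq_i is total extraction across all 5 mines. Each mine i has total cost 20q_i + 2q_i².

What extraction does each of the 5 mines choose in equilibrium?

5.5

A representative mine's profit is π_i = q_i(75 − Q) − 20q_i − 2q_i², with Q = q_i + Σ_{j≠i} q_j.
First-order condition: 55 − 6q_i − Σ_{j≠i} q_j = 0.
In a symmetric equilibrium every mine chooses the same q, so Σ_{j≠i} q_j = 4q. The condition becomes 55 − 10q = 0, giving q = 55/10 = 5.5.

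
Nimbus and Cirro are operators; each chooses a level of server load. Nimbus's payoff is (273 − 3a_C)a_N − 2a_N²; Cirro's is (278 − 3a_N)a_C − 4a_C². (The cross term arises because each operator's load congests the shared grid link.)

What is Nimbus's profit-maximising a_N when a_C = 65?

Expanding Nimbus's payoff: 273a_N − 3a_Ca_N − 2a_N².
∂π/∂a_N = 273 − 3a_C − 4a_N = 0, so a_N = 68.25 − 0.75a_C.
At a_C = 65: a_N = 68.25 − 0.75·65 = 19.5.

19.5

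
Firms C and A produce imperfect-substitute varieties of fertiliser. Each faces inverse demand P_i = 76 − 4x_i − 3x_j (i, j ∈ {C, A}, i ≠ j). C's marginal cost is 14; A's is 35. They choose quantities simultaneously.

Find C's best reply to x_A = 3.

Firm C's profit: π = x_C(76 − 4x_C − 3x_A) − 14x_C.
∂π/∂x_C = 62 − 8x_C − 3x_A = 0 ⇒ x_C = 7.75 − 0.375x_A.
At x_A = 3: x_C = 7.75 − 0.375·3 = 6.625.

6.625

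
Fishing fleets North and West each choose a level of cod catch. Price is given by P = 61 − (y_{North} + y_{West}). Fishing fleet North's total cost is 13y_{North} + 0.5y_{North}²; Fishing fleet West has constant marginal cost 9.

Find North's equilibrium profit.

116.16

Fishing fleet North's profit: π = y_{North}(61 − (y_{North} + y_{West})) − 13y_{North} − 0.5y_{North}².
∂π/∂y_{North} = 48 − 3y_{North} − y_{West} = 0, so y_{North} = 16 − (1/3)y_{West}.
For West: ∂π/∂y_{West} = 52 − 2y_{West} − y_{North} = 0 ⇒ y_{West} = 26 − 0.5y_{North}.
Plugging y_{West} into North's best response: y_{North} = 16 − (1/3)(26 − 0.5y_{North}) ⇒ (5/6)y_{North} = 22/3, so y_{North} = 8.8.
Then y_{West} = 26 − 0.5·8.8 = 21.6.
Price P = 61 − 30.4 = 30.6.
North's profit: (30.6 − 13)·8.8 − 0.5(8.8)² = 116.16.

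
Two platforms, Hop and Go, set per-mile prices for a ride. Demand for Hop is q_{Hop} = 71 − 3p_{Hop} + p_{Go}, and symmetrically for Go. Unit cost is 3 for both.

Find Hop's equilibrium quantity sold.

Hop's profit: π = (p_{Hop} − 3)(71 − 3p_{Hop} + p_{Go}).
∂π/∂p_{Hop} = 80 − 6p_{Hop} + p_{Go} = 0 ⇒ p_{Hop} = 40/3 + (1/6)p_{Go}.
By symmetry p_{Go} = p_{Hop}; substituting into the reaction function, (5/6)p_{Hop} = 40/3 and p_{Hop} = 16.
q_{Hop} = 71 − 3·16 + 16 = 39.

39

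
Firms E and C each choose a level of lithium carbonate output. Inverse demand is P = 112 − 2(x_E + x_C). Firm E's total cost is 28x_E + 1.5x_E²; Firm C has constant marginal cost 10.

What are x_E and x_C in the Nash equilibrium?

Firm E's profit: π = x_E(112 − 2(x_E + x_C)) − 28x_E − 1.5x_E².
∂π/∂x_E = 84 − 7x_E − 2x_C = 0, so x_E = 12 − (2/7)x_C.
For C: ∂π/∂x_C = 102 − 4x_C − 2x_E = 0 ⇒ x_C = 25.5 − 0.5x_E.
Plugging x_C into E's best response: x_E = 12 − (2/7)(25.5 − 0.5x_E) ⇒ (6/7)x_E = 33/7, so x_E = 5.5.
Then x_C = 25.5 − 0.5·5.5 = 22.75.

5.5, 22.75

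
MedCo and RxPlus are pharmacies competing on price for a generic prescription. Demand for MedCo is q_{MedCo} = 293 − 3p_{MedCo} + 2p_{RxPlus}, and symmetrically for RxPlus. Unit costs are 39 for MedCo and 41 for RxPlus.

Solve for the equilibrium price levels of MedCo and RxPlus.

102.875, 103.625

MedCo's profit: π = (p_{MedCo} − 39)(293 − 3p_{MedCo} + 2p_{RxPlus}).
∂π/∂p_{MedCo} = 410 − 6p_{MedCo} + 2p_{RxPlus} = 0 ⇒ p_{MedCo} = 205/3 + (1/3)p_{RxPlus}.
Similarly p_{RxPlus} = 208/3 + (1/3)p_{MedCo}.
Substituting the second reaction function into the first: p_{MedCo} = 205/3 + (1/3)(208/3 + (1/3)p_{MedCo}), which gives (8/9)p_{MedCo} = 823/9 ⇒ p_{MedCo} = 102.875.
Then p_{RxPlus} = 208/3 + (1/3)·102.875 = 103.625.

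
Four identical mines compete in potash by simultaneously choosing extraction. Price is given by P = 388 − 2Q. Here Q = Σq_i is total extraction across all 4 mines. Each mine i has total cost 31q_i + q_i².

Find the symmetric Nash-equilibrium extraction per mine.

29.75

A representative mine's profit is π_i = q_i(388 − 2Q) − 31q_i − q_i², with Q = q_i + Σ_{j≠i} q_j.
First-order condition: 357 − 6q_i − 2Σ_{j≠i} q_j = 0.
In a symmetric equilibrium every mine chooses the same q, so Σ_{j≠i} q_j = 3q. The condition becomes 357 − 12q = 0, giving q = 357/12 = 29.75.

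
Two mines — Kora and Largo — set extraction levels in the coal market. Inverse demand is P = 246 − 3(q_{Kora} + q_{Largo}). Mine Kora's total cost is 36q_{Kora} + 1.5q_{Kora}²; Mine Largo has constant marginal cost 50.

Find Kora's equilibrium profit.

1003.52

Mine Kora's profit: π = q_{Kora}(246 − 3(q_{Kora} + q_{Largo})) − 36q_{Kora} − 1.5q_{Kora}².
∂π/∂q_{Kora} = 210 − 9q_{Kora} − 3q_{Largo} = 0, so q_{Kora} = 70/3 − (1/3)q_{Largo}.
For Largo: ∂π/∂q_{Largo} = 196 − 6q_{Largo} − 3q_{Kora} = 0 ⇒ q_{Largo} = 98/3 − 0.5q_{Kora}.
Substituting the second reaction function into the first: q_{Kora} = 70/3 − (1/3)(98/3 − 0.5q_{Kora}), which gives (5/6)q_{Kora} = 112/9 ⇒ q_{Kora} = 224/15.
Then q_{Largo} = 98/3 − 0.5·(224/15) = 25.2.
Price P = 246 − 3·(602/15) = 125.6.
Kora's profit: (125.6 − 36)·(224/15) − 1.5(224/15)² = 1003.52.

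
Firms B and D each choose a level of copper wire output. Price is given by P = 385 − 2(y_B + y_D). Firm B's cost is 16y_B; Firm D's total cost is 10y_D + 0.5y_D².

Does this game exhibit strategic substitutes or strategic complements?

strategic substitutes

Firm B's profit: π = y_B(385 − 2(y_B + y_D)) − 16y_B.
∂π/∂y_B = 369 − 4y_B − 2y_D = 0, so y_B = 92.25 − 0.5y_D.
The best-response slope dy_B/dy_D = −0.5 < 0: the reaction function is downward-sloping, so the choices are strategic substitutes.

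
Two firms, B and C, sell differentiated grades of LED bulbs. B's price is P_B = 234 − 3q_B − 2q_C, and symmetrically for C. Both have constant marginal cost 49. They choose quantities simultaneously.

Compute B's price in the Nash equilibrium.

118.375

Firm B's profit: π = q_B(234 − 3q_B − 2q_C) − 49q_B.
∂π/∂q_B = 185 − 6q_B − 2q_C = 0 ⇒ q_B = 185/6 − (1/3)q_C.
The game is symmetric, so in equilibrium q_C = q_B: the reaction function gives (4/3)q_B = 185/6, hence q_B = 23.125.
P_B = 234 − 3·23.125 − 2·23.125 = 118.375.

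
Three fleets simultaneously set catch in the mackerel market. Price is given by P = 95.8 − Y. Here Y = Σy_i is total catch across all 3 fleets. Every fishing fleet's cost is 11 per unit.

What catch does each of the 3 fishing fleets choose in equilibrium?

A representative fishing fleet's profit is π_i = y_i(95.8 − Y) − 11y_i, with Y = y_i + Σ_{j≠i} y_j.
First-order condition: 84.8 − 2y_i − Σ_{j≠i} y_j = 0.
With identical fishing fleets, set every y_j = y: then 84.8 − 2y − 2y = 0, i.e. y = 84.8/4 = 21.2.

21.2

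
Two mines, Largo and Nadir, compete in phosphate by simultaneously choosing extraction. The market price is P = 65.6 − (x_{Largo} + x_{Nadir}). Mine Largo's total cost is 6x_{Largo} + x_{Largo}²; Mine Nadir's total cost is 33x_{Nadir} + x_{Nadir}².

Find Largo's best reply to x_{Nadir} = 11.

Mine Largo's profit: π = x_{Largo}(65.6 − (x_{Largo} + x_{Nadir})) − 6x_{Largo} − x_{Largo}².
∂π/∂x_{Largo} = 59.6 − 4x_{Largo} − x_{Nadir} = 0, so x_{Largo} = 14.9 − 0.25x_{Nadir}.
At x_{Nadir} = 11: x_{Largo} = 14.9 − 0.25·11 = 12.15.

12.15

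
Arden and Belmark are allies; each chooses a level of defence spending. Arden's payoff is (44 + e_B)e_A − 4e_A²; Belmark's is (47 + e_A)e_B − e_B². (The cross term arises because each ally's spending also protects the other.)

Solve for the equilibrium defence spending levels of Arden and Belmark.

9, 28

Expanding Arden's payoff: 44e_A + e_Be_A − 4e_A².
∂π/∂e_A = 44 + e_B − 8e_A = 0, so e_A = 5.5 + 0.125e_B.
Likewise for Belmark: e_B = 23.5 + 0.5e_A.
Substituting the second reaction function into the first: e_A = 5.5 + 0.125(23.5 + 0.5e_A), which gives 0.9375e_A = 8.4375 ⇒ e_A = 9.
Then e_B = 23.5 + 0.5·9 = 28.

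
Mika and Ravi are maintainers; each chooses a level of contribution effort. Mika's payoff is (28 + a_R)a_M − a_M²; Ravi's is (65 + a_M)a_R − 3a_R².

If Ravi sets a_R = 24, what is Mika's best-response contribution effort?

Expanding Mika's payoff: 28a_M + a_Ra_M − a_M².
∂π/∂a_M = 28 + a_R − 2a_M = 0, so a_M = 14 + 0.5a_R.
At a_R = 24: a_M = 14 + 0.5·24 = 26.

26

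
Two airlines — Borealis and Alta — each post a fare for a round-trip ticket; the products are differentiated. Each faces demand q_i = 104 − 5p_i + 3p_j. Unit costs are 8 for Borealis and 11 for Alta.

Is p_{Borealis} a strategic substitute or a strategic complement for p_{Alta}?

strategic complements

Borealis's profit: π = (p_{Borealis} − 8)(104 − 5p_{Borealis} + 3p_{Alta}).
∂π/∂p_{Borealis} = 144 − 10p_{Borealis} + 3p_{Alta} = 0 ⇒ p_{Borealis} = 14.4 + 0.3p_{Alta}.
The best-response slope dp_{Borealis}/dp_{Alta} = 0.3 > 0: the reaction function is upward-sloping, so the choices are strategic complements.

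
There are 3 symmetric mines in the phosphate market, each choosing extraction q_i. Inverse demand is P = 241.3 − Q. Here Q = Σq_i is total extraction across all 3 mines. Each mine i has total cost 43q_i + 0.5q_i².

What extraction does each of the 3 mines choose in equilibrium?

39.66

A representative mine's profit is π_i = q_i(241.3 − Q) − 43q_i − 0.5q_i², with Q = q_i + Σ_{j≠i} q_j.
First-order condition: 198.3 − 3q_i − Σ_{j≠i} q_j = 0.
Imposing symmetry (q_j = q for all j) turns Σ_{j≠i} q_j into 2q, so 198.3 = 5q and q = 39.66.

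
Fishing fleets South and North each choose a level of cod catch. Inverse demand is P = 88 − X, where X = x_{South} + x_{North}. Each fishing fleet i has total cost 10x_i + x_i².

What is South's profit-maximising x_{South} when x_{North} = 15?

15.75

Fishing fleet South's profit: π = x_{South}(88 − (x_{South} + x_{North})) − 10x_{South} − x_{South}².
∂π/∂x_{South} = 78 − 4x_{South} − x_{North} = 0, so x_{South} = 19.5 − 0.25x_{North}.
At x_{North} = 15: x_{South} = 19.5 − 0.25·15 = 15.75.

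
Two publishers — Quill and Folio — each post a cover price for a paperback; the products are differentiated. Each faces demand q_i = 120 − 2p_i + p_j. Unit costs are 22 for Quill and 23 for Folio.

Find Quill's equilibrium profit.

Quill's profit: π = (p_{Quill} − 22)(120 − 2p_{Quill} + p_{Folio}).
∂π/∂p_{Quill} = 164 − 4p_{Quill} + p_{Folio} = 0 ⇒ p_{Quill} = 41 + 0.25p_{Folio}.
Similarly p_{Folio} = 41.5 + 0.25p_{Quill}.
Solving the two reaction functions simultaneously: (1 − (0.25)(0.25))p_{Quill} = 41 + 0.25·41.5, so 0.9375p_{Quill} = 51.375 and p_{Quill} = 54.8.
Then p_{Folio} = 41.5 + 0.25·54.8 = 55.2.
q_{Quill} = 120 − 2·54.8 + 55.2 = 65.6.
Profit = (54.8 − 22)·65.6 = 2151.68.

2151.68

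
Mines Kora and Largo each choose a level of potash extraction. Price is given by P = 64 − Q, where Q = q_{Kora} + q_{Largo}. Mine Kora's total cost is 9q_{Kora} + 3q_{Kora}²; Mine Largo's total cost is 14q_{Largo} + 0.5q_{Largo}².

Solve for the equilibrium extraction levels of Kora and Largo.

5, 15

Mine Kora's profit: π = q_{Kora}(64 − (q_{Kora} + q_{Largo})) − 9q_{Kora} − 3q_{Kora}².
∂π/∂q_{Kora} = 55 − 8q_{Kora} − q_{Largo} = 0, so q_{Kora} = 6.875 − 0.125q_{Largo}.
For Largo: ∂π/∂q_{Largo} = 50 − 3q_{Largo} − q_{Kora} = 0 ⇒ q_{Largo} = 50/3 − (1/3)q_{Kora}.
Plugging q_{Largo} into Kora's best response: q_{Kora} = 6.875 − 0.125(50/3 − (1/3)q_{Kora}) ⇒ (23/24)q_{Kora} = 115/24, so q_{Kora} = 5.
Then q_{Largo} = 50/3 − (1/3)·5 = 15.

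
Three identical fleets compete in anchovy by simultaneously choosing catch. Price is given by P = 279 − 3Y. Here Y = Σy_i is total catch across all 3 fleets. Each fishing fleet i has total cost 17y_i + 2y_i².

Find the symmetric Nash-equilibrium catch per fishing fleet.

A representative fishing fleet's profit is π_i = y_i(279 − 3Y) − 17y_i − 2y_i², with Y = y_i + Σ_{j≠i} y_j.
First-order condition: 262 − 10y_i − 3Σ_{j≠i} y_j = 0.
In a symmetric equilibrium every fishing fleet chooses the same y, so Σ_{j≠i} y_j = 2y. The condition becomes 262 − 16y = 0, giving y = 262/16 = 16.375.

16.375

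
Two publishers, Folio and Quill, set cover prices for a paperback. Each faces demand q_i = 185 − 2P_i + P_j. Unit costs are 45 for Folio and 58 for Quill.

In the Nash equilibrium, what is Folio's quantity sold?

Folio's profit: π = (P_{Folio} − 45)(185 − 2P_{Folio} + P_{Quill}).
∂π/∂P_{Folio} = 275 − 4P_{Folio} + P_{Quill} = 0 ⇒ P_{Folio} = 68.75 + 0.25P_{Quill}.
Similarly P_{Quill} = 75.25 + 0.25P_{Folio}.
Plugging P_{Quill} into Folio's best response: P_{Folio} = 68.75 + 0.25(75.25 + 0.25P_{Folio}) ⇒ 0.9375P_{Folio} = 87.5625, so P_{Folio} = 93.4.
Then P_{Quill} = 75.25 + 0.25·93.4 = 98.6.
q_{Folio} = 185 − 2·93.4 + 98.6 = 96.8.

96.8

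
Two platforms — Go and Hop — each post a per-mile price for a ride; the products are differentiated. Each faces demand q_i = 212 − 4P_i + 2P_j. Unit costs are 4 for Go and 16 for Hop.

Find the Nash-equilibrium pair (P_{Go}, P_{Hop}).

39.6, 44.4

Go's profit: π = (P_{Go} − 4)(212 − 4P_{Go} + 2P_{Hop}).
∂π/∂P_{Go} = 228 − 8P_{Go} + 2P_{Hop} = 0 ⇒ P_{Go} = 28.5 + 0.25P_{Hop}.
Similarly P_{Hop} = 34.5 + 0.25P_{Go}.
Solving the two reaction functions simultaneously: (1 − (0.25)(0.25))P_{Go} = 28.5 + 0.25·34.5, so 0.9375P_{Go} = 37.125 and P_{Go} = 39.6.
Then P_{Hop} = 34.5 + 0.25·39.6 = 44.4.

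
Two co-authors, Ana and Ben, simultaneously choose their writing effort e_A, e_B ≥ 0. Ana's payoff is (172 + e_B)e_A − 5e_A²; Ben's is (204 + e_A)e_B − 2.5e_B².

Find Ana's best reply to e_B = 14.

Expanding Ana's payoff: 172e_A + e_Be_A − 5e_A².
∂π/∂e_A = 172 + e_B − 10e_A = 0, so e_A = 17.2 + 0.1e_B.
At e_B = 14: e_A = 17.2 + 0.1·14 = 18.6.

18.6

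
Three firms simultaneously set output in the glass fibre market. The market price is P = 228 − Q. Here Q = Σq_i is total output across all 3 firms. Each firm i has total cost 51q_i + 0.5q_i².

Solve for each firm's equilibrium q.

35.4

A representative firm's profit is π_i = q_i(228 − Q) − 51q_i − 0.5q_i², with Q = q_i + Σ_{j≠i} q_j.
First-order condition: 177 − 3q_i − Σ_{j≠i} q_j = 0.
With identical firms, set every q_j = q: then 177 − 3q − 2q = 0, i.e. q = 177/5 = 35.4.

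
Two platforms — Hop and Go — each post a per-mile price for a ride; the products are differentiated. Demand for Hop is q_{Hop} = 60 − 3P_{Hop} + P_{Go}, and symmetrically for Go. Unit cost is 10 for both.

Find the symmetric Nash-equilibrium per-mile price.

18

Hop's profit: π = (P_{Hop} − 10)(60 − 3P_{Hop} + P_{Go}).
∂π/∂P_{Hop} = 90 − 6P_{Hop} + P_{Go} = 0 ⇒ P_{Hop} = 15 + (1/6)P_{Go}.
Setting P_{Hop} = P_{Go} in the reaction function: P_{Hop} = 15 + (1/6)P_{Hop}, so P_{Hop} = 15 / (5/6) = 18.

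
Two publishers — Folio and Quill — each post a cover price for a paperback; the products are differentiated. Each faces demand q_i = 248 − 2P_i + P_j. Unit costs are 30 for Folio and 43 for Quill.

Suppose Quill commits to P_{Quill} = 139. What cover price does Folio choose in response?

111.75

Folio's profit: π = (P_{Folio} − 30)(248 − 2P_{Folio} + P_{Quill}).
∂π/∂P_{Folio} = 308 − 4P_{Folio} + P_{Quill} = 0 ⇒ P_{Folio} = 77 + 0.25P_{Quill}.
At P_{Quill} = 139: P_{Folio} = 77 + 0.25·139 = 111.75.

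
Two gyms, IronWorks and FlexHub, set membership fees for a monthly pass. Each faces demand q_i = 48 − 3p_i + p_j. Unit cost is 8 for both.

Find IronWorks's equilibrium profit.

122.88

IronWorks's profit: π = (p_{IronWorks} − 8)(48 − 3p_{IronWorks} + p_{FlexHub}).
∂π/∂p_{IronWorks} = 72 − 6p_{IronWorks} + p_{FlexHub} = 0 ⇒ p_{IronWorks} = 12 + (1/6)p_{FlexHub}.
By symmetry p_{FlexHub} = p_{IronWorks}; substituting into the reaction function, (5/6)p_{IronWorks} = 12 and p_{IronWorks} = 14.4.
q_{IronWorks} = 48 − 3·14.4 + 14.4 = 19.2.
Profit = (14.4 − 8)·19.2 = 122.88.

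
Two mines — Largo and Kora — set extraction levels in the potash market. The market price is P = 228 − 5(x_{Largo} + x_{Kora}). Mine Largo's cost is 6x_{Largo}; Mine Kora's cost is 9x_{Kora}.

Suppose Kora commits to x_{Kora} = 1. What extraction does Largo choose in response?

Mine Largo's profit: π = x_{Largo}(228 − 5(x_{Largo} + x_{Kora})) − 6x_{Largo}.
∂π/∂x_{Largo} = 222 − 10x_{Largo} − 5x_{Kora} = 0, so x_{Largo} = 22.2 − 0.5x_{Kora}.
At x_{Kora} = 1: x_{Largo} = 22.2 − 0.5·1 = 21.7.

21.7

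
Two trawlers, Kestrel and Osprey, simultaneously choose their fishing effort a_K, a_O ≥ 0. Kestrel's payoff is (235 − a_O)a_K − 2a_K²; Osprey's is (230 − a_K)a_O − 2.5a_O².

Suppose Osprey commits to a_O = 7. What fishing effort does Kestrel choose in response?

Expanding Kestrel's payoff: 235a_K − a_Oa_K − 2a_K².
∂π/∂a_K = 235 − a_O − 4a_K = 0, so a_K = 58.75 − 0.25a_O.
At a_O = 7: a_K = 58.75 − 0.25·7 = 57.

57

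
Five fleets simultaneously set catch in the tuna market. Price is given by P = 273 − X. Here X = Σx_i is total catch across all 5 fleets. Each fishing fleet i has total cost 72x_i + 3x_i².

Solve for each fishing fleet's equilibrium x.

A representative fishing fleet's profit is π_i = x_i(273 − X) − 72x_i − 3x_i², with X = x_i + Σ_{j≠i} x_j.
First-order condition: 201 − 8x_i − Σ_{j≠i} x_j = 0.
In a symmetric equilibrium every fishing fleet chooses the same x, so Σ_{j≠i} x_j = 4x. The condition becomes 201 − 12x = 0, giving x = 201/12 = 16.75.

16.75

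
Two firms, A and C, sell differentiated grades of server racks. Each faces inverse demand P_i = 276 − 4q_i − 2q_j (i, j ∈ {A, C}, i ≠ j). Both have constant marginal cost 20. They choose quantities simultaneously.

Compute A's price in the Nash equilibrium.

Firm A's profit: π = q_A(276 − 4q_A − 2q_C) − 20q_A.
∂π/∂q_A = 256 − 8q_A − 2q_C = 0 ⇒ q_A = 32 − 0.25q_C.
The game is symmetric, so in equilibrium q_C = q_A: the reaction function gives 1.25q_A = 32, hence q_A = 25.6.
P_A = 276 − 4·25.6 − 2·25.6 = 122.4.

122.4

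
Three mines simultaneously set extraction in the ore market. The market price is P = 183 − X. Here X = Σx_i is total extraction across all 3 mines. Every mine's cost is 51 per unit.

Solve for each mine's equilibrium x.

33

A representative mine's profit is π_i = x_i(183 − X) − 51x_i, with X = x_i + Σ_{j≠i} x_j.
First-order condition: 132 − 2x_i − Σ_{j≠i} x_j = 0.
In a symmetric equilibrium every mine chooses the same x, so Σ_{j≠i} x_j = 2x. The condition becomes 132 − 4x = 0, giving x = 132/4 = 33.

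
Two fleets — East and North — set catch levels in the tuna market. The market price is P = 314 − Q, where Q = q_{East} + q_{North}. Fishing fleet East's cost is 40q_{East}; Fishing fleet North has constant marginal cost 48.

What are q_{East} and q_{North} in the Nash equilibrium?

Fishing fleet East's profit: π = q_{East}(314 − (q_{East} + q_{North})) − 40q_{East}.
∂π/∂q_{East} = 274 − 2q_{East} − q_{North} = 0, so q_{East} = 137 − 0.5q_{North}.
By the same steps for North: q_{North} = 133 − 0.5q_{East}.
Solving the two reaction functions simultaneously: (1 − (−0.5)(−0.5))q_{East} = 137 − 0.5·133, so 0.75q_{East} = 70.5 and q_{East} = 94.
Then q_{North} = 133 − 0.5·94 = 86.

94, 86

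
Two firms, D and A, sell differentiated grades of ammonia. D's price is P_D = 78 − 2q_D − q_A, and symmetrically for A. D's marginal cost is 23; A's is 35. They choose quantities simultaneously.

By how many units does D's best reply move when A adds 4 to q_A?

Firm D's profit: π = q_D(78 − 2q_D − q_A) − 23q_D.
∂π/∂q_D = 55 − 4q_D − q_A = 0 ⇒ q_D = 13.75 − 0.25q_A.
The reaction-function slope is −0.25, so a 4-unit rise in q_A moves q_D by −0.25 × 4 = −1. D's best response falls — the actions are strategic substitutes.

-1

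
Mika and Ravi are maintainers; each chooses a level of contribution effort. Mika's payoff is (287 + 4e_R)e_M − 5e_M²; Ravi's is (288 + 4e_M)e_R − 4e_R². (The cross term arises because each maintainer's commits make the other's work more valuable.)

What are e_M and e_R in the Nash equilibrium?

Expanding Mika's payoff: 287e_M + 4e_Re_M − 5e_M².
∂π/∂e_M = 287 + 4e_R − 10e_M = 0, so e_M = 28.7 + 0.4e_R.
Likewise for Ravi: e_R = 36 + 0.5e_M.
Solving the two reaction functions simultaneously: (1 − (0.4)(0.5))e_M = 28.7 + 0.4·36, so 0.8e_M = 43.1 and e_M = 53.875.
Then e_R = 36 + 0.5·53.875 = 62.9375.

53.875, 62.9375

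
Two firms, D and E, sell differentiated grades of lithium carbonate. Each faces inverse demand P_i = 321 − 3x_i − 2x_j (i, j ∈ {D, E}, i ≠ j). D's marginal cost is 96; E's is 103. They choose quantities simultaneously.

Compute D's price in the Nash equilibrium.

181.6875

Firm D's profit: π = x_D(321 − 3x_D − 2x_E) − 96x_D.
∂π/∂x_D = 225 − 6x_D − 2x_E = 0 ⇒ x_D = 37.5 − (1/3)x_E.
Similarly x_E = 109/3 − (1/3)x_D.
Substituting the second reaction function into the first: x_D = 37.5 − (1/3)(109/3 − (1/3)x_D), which gives (8/9)x_D = 457/18 ⇒ x_D = 28.5625.
Then x_E = 109/3 − (1/3)·28.5625 = 26.8125.
P_D = 321 − 3·28.5625 − 2·26.8125 = 181.6875.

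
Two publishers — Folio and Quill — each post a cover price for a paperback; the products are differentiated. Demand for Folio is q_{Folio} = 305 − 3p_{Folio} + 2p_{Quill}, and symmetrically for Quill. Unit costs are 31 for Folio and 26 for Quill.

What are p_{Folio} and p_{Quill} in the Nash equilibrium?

98.5625, 96.6875

Folio's profit: π = (p_{Folio} − 31)(305 − 3p_{Folio} + 2p_{Quill}).
∂π/∂p_{Folio} = 398 − 6p_{Folio} + 2p_{Quill} = 0 ⇒ p_{Folio} = 199/3 + (1/3)p_{Quill}.
Similarly p_{Quill} = 383/6 + (1/3)p_{Folio}.
Plugging p_{Quill} into Folio's best response: p_{Folio} = 199/3 + (1/3)(383/6 + (1/3)p_{Folio}) ⇒ (8/9)p_{Folio} = 1577/18, so p_{Folio} = 98.5625.
Then p_{Quill} = 383/6 + (1/3)·98.5625 = 96.6875.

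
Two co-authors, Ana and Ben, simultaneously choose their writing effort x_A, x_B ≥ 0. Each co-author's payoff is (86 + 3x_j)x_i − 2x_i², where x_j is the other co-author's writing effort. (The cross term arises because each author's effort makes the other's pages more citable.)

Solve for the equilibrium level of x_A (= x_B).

Ana's payoff is (86 + 3x_B)x_A − 2x_A².
∂π/∂x_A = 86 + 3x_B − 4x_A = 0, so x_A = 21.5 + 0.75x_B.
Setting x_A = x_B in the reaction function: x_A = 21.5 + 0.75x_A, so x_A = 21.5 / 0.25 = 86.

86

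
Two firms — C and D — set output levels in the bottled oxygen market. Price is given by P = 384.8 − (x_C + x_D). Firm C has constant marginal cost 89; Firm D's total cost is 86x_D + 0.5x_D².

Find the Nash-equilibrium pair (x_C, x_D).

Firm C's profit: π = x_C(384.8 − (x_C + x_D)) − 89x_C.
∂π/∂x_C = 295.8 − 2x_C − x_D = 0, so x_C = 147.9 − 0.5x_D.
For D: ∂π/∂x_D = 298.8 − 3x_D − x_C = 0 ⇒ x_D = 99.6 − (1/3)x_C.
Solving the two reaction functions simultaneously: (1 − (−0.5)(−1/3))x_C = 147.9 − 0.5·99.6, so (5/6)x_C = 98.1 and x_C = 117.72.
Then x_D = 99.6 − (1/3)·117.72 = 60.36.

117.72, 60.36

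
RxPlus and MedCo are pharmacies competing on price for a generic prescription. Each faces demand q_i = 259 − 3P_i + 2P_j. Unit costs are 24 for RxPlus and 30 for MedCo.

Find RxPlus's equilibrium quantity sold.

179.625

RxPlus's profit: π = (P_{RxPlus} − 24)(259 − 3P_{RxPlus} + 2P_{MedCo}).
∂π/∂P_{RxPlus} = 331 − 6P_{RxPlus} + 2P_{MedCo} = 0 ⇒ P_{RxPlus} = 331/6 + (1/3)P_{MedCo}.
Similarly P_{MedCo} = 349/6 + (1/3)P_{RxPlus}.
Plugging P_{MedCo} into RxPlus's best response: P_{RxPlus} = 331/6 + (1/3)(349/6 + (1/3)P_{RxPlus}) ⇒ (8/9)P_{RxPlus} = 671/9, so P_{RxPlus} = 83.875.
Then P_{MedCo} = 349/6 + (1/3)·83.875 = 86.125.
q_{RxPlus} = 259 − 3·83.875 + 2·86.125 = 179.625.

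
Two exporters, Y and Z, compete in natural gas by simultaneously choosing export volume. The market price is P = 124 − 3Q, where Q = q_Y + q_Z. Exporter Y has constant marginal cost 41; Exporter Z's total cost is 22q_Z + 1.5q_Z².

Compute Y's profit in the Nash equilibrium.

Exporter Y's profit: π = q_Y(124 − 3(q_Y + q_Z)) − 41q_Y.
∂π/∂q_Y = 83 − 6q_Y − 3q_Z = 0, so q_Y = 83/6 − 0.5q_Z.
For Z: ∂π/∂q_Z = 102 − 9q_Z − 3q_Y = 0 ⇒ q_Z = 34/3 − (1/3)q_Y.
Plugging q_Z into Y's best response: q_Y = 83/6 − 0.5(34/3 − (1/3)q_Y) ⇒ (5/6)q_Y = 49/6, so q_Y = 9.8.
Then q_Z = 34/3 − (1/3)·9.8 = 121/15.
Price P = 124 − 3·(268/15) = 70.4.
Y's profit: (70.4 − 41)·9.8 = 288.12.

288.12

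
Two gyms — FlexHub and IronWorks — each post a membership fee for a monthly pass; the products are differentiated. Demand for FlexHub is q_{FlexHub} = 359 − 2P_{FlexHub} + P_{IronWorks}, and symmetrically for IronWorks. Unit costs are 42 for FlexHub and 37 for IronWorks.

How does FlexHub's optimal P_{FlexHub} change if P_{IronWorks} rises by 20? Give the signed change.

5

FlexHub's profit: π = (P_{FlexHub} − 42)(359 − 2P_{FlexHub} + P_{IronWorks}).
∂π/∂P_{FlexHub} = 443 − 4P_{FlexHub} + P_{IronWorks} = 0 ⇒ P_{FlexHub} = 110.75 + 0.25P_{IronWorks}.
The reaction-function slope is 0.25, so a 20-unit rise in P_{IronWorks} moves P_{FlexHub} by 0.25 × 20 = 5. FlexHub's best response rises — the actions are strategic complements.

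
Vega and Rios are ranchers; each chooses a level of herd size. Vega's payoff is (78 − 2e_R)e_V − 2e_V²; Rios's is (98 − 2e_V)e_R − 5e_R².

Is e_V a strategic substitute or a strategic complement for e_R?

Expanding Vega's payoff: 78e_V − 2e_Re_V − 2e_V².
∂π/∂e_V = 78 − 2e_R − 4e_V = 0, so e_V = 19.5 − 0.5e_R.
The best-response slope de_V/de_R = −0.5 < 0: the reaction function is downward-sloping, so the choices are strategic substitutes.

strategic substitutes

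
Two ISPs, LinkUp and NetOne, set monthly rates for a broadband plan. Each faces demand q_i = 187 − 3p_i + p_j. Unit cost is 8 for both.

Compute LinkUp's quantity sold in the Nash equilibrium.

LinkUp's profit: π = (p_{LinkUp} − 8)(187 − 3p_{LinkUp} + p_{NetOne}).
∂π/∂p_{LinkUp} = 211 − 6p_{LinkUp} + p_{NetOne} = 0 ⇒ p_{LinkUp} = 211/6 + (1/6)p_{NetOne}.
Setting p_{LinkUp} = p_{NetOne} in the reaction function: p_{LinkUp} = 211/6 + (1/6)p_{LinkUp}, so p_{LinkUp} = (211/6) / (5/6) = 42.2.
q_{LinkUp} = 187 − 3·42.2 + 42.2 = 102.6.

102.6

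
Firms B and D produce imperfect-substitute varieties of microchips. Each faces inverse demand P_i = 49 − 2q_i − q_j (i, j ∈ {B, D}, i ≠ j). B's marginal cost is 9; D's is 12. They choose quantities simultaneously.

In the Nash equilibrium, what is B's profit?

Firm B's profit: π = q_B(49 − 2q_B − q_D) − 9q_B.
∂π/∂q_B = 40 − 4q_B − q_D = 0 ⇒ q_B = 10 − 0.25q_D.
Similarly q_D = 9.25 − 0.25q_B.
Plugging q_D into B's best response: q_B = 10 − 0.25(9.25 − 0.25q_B) ⇒ 0.9375q_B = 7.6875, so q_B = 8.2.
Then q_D = 9.25 − 0.25·8.2 = 7.2.
P_B = 49 − 2·8.2 − 7.2 = 25.4.
Profit = (25.4 − 9)·8.2 = 134.48.

134.48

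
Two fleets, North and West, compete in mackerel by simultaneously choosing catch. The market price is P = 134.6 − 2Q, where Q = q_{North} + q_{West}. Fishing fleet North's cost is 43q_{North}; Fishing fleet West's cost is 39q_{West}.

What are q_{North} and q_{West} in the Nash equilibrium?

Fishing fleet North's profit: π = q_{North}(134.6 − 2(q_{North} + q_{West})) − 43q_{North}.
∂π/∂q_{North} = 91.6 − 4q_{North} − 2q_{West} = 0, so q_{North} = 22.9 − 0.5q_{West}.
By the same steps for West: q_{West} = 23.9 − 0.5q_{North}.
Plugging q_{West} into North's best response: q_{North} = 22.9 − 0.5(23.9 − 0.5q_{North}) ⇒ 0.75q_{North} = 10.95, so q_{North} = 14.6.
Then q_{West} = 23.9 − 0.5·14.6 = 16.6.

14.6, 16.6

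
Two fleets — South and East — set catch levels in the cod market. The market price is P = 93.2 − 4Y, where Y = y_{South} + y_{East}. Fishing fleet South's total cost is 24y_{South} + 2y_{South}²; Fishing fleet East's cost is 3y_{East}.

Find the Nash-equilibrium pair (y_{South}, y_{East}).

2.41, 10.07

Fishing fleet South's profit: π = y_{South}(93.2 − 4(y_{South} + y_{East})) − 24y_{South} − 2y_{South}².
∂π/∂y_{South} = 69.2 − 12y_{South} − 4y_{East} = 0, so y_{South} = 173/30 − (1/3)y_{East}.
For East: ∂π/∂y_{East} = 90.2 − 8y_{East} − 4y_{South} = 0 ⇒ y_{East} = 11.275 − 0.5y_{South}.
Solving the two reaction functions simultaneously: (1 − (−1/3)(−0.5))y_{South} = 173/30 − (1/3)·11.275, so (5/6)y_{South} = 241/120 and y_{South} = 2.41.
Then y_{East} = 11.275 − 0.5·2.41 = 10.07.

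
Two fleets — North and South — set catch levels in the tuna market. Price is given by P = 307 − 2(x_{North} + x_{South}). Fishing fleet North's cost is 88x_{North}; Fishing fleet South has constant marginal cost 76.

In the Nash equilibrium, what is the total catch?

Fishing fleet North's profit: π = x_{North}(307 − 2(x_{North} + x_{South})) − 88x_{North}.
∂π/∂x_{North} = 219 − 4x_{North} − 2x_{South} = 0, so x_{North} = 54.75 − 0.5x_{South}.
By the same steps for South: x_{South} = 57.75 − 0.5x_{North}.
Substituting the second reaction function into the first: x_{North} = 54.75 − 0.5(57.75 − 0.5x_{North}), which gives 0.75x_{North} = 25.875 ⇒ x_{North} = 34.5.
Then x_{South} = 57.75 − 0.5·34.5 = 40.5.
Total catch: 34.5 + 40.5 = 75.

75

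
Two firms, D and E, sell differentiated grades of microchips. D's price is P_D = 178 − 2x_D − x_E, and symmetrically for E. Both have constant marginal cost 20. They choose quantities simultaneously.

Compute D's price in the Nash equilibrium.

83.2

Firm D's profit: π = x_D(178 − 2x_D − x_E) − 20x_D.
∂π/∂x_D = 158 − 4x_D − x_E = 0 ⇒ x_D = 39.5 − 0.25x_E.
The game is symmetric, so in equilibrium x_E = x_D: the reaction function gives 1.25x_D = 39.5, hence x_D = 31.6.
P_D = 178 − 2·31.6 − 31.6 = 83.2.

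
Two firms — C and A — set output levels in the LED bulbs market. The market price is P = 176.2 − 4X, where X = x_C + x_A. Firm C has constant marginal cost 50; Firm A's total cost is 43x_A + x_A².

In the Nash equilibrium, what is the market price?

Firm C's profit: π = x_C(176.2 − 4(x_C + x_A)) − 50x_C.
∂π/∂x_C = 126.2 − 8x_C − 4x_A = 0, so x_C = 15.775 − 0.5x_A.
For A: ∂π/∂x_A = 133.2 − 10x_A − 4x_C = 0 ⇒ x_A = 13.32 − 0.4x_C.
Plugging x_A into C's best response: x_C = 15.775 − 0.5(13.32 − 0.4x_C) ⇒ 0.8x_C = 9.115, so x_C = 1823/160.
Then x_A = 13.32 − 0.4·(1823/160) = 8.7625.
Equilibrium price: P = 176.2 − 4·(645/32) = 95.575.

95.575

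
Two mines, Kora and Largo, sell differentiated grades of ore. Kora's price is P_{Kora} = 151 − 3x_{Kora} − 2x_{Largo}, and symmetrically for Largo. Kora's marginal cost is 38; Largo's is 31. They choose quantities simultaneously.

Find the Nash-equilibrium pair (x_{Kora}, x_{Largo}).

13.6875, 15.4375

Mine Kora's profit: π = x_{Kora}(151 − 3x_{Kora} − 2x_{Largo}) − 38x_{Kora}.
∂π/∂x_{Kora} = 113 − 6x_{Kora} − 2x_{Largo} = 0 ⇒ x_{Kora} = 113/6 − (1/3)x_{Largo}.
Similarly x_{Largo} = 20 − (1/3)x_{Kora}.
Substituting the second reaction function into the first: x_{Kora} = 113/6 − (1/3)(20 − (1/3)x_{Kora}), which gives (8/9)x_{Kora} = 73/6 ⇒ x_{Kora} = 13.6875.
Then x_{Largo} = 20 − (1/3)·13.6875 = 15.4375.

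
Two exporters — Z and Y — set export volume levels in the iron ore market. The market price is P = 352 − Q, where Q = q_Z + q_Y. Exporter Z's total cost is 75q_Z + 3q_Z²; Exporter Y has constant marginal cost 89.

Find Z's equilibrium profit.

1505.44

Exporter Z's profit: π = q_Z(352 − (q_Z + q_Y)) − 75q_Z − 3q_Z².
∂π/∂q_Z = 277 − 8q_Z − q_Y = 0, so q_Z = 34.625 − 0.125q_Y.
For Y: ∂π/∂q_Y = 263 − 2q_Y − q_Z = 0 ⇒ q_Y = 131.5 − 0.5q_Z.
Substituting the second reaction function into the first: q_Z = 34.625 − 0.125(131.5 − 0.5q_Z), which gives 0.9375q_Z = 18.1875 ⇒ q_Z = 19.4.
Then q_Y = 131.5 − 0.5·19.4 = 121.8.
Price P = 352 − 141.2 = 210.8.
Z's profit: (210.8 − 75)·19.4 − 3(19.4)² = 1505.44.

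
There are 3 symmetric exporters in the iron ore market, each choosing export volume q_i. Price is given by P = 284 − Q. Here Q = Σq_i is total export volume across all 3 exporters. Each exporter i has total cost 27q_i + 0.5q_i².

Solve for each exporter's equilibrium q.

51.4

A representative exporter's profit is π_i = q_i(284 − Q) − 27q_i − 0.5q_i², with Q = q_i + Σ_{j≠i} q_j.
First-order condition: 257 − 3q_i − Σ_{j≠i} q_j = 0.
In a symmetric equilibrium every exporter chooses the same q, so Σ_{j≠i} q_j = 2q. The condition becomes 257 − 5q = 0, giving q = 257/5 = 51.4.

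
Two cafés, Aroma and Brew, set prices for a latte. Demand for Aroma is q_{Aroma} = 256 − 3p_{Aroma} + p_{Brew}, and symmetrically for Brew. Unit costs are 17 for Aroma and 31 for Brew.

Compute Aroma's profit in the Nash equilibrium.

6238.08

Aroma's profit: π = (p_{Aroma} − 17)(256 − 3p_{Aroma} + p_{Brew}).
∂π/∂p_{Aroma} = 307 − 6p_{Aroma} + p_{Brew} = 0 ⇒ p_{Aroma} = 307/6 + (1/6)p_{Brew}.
Similarly p_{Brew} = 349/6 + (1/6)p_{Aroma}.
Substituting the second reaction function into the first: p_{Aroma} = 307/6 + (1/6)(349/6 + (1/6)p_{Aroma}), which gives (35/36)p_{Aroma} = 2191/36 ⇒ p_{Aroma} = 62.6.
Then p_{Brew} = 349/6 + (1/6)·62.6 = 68.6.
q_{Aroma} = 256 − 3·62.6 + 68.6 = 136.8.
Profit = (62.6 − 17)·136.8 = 6238.08.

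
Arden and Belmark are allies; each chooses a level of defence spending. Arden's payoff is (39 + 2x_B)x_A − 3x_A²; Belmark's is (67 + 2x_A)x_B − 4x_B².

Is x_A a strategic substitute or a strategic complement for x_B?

Expanding Arden's payoff: 39x_A + 2x_Bx_A − 3x_A².
∂π/∂x_A = 39 + 2x_B − 6x_A = 0, so x_A = 6.5 + (1/3)x_B.
The best-response slope dx_A/dx_B = 1/3 > 0: the reaction function is upward-sloping, so the choices are strategic complements.

strategic complements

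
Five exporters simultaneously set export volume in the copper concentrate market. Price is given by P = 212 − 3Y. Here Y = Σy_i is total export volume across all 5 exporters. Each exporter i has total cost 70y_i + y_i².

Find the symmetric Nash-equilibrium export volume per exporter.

7.1

A representative exporter's profit is π_i = y_i(212 − 3Y) − 70y_i − y_i², with Y = y_i + Σ_{j≠i} y_j.
First-order condition: 142 − 8y_i − 3Σ_{j≠i} y_j = 0.
Imposing symmetry (y_j = y for all j) turns Σ_{j≠i} y_j into 4y, so 142 = 20y and y = 7.1.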